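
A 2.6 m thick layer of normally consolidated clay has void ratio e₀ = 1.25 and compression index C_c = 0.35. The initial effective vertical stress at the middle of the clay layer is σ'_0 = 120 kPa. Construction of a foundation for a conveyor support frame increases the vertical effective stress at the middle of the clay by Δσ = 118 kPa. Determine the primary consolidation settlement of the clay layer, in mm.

Final effective stress: σ'_f = σ'_0 + Δσ = 120 + 118 = 238 kPa.
Normally consolidated clay, so the full stress increment lies on the virgin compression line:
S_c = C_c·H/(1+e₀)·log₁₀(σ'_f/σ'_0) = 0.35×2.6/(1+1.25)×log₁₀(238/120)
    = 0.40444 × 0.2974 = 0.1203 m

S_c ≈ 120 mm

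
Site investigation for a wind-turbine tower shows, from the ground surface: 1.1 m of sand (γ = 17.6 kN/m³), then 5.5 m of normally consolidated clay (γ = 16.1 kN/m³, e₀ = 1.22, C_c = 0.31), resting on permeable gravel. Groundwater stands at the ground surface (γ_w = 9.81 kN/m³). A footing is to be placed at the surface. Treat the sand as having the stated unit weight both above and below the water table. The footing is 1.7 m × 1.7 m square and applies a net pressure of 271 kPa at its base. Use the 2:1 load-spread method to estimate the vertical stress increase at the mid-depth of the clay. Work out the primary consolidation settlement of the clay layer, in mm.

S_c ≈ 228 mm

Mid-depth of clay below the ground surface: z = 1.1 + 5.5/2 = 3.85 m.
Total vertical stress at mid-clay: σ_v = 17.6×1.1 + 16.1×2.75 = 63.635 kPa.
Pore pressure: u = 9.81×(3.85 − 0) = 37.769 kPa.
Initial effective stress: σ'_0 = σ_v − u = 63.635 − 37.769 = 25.866 kPa.
Stress increase at mid-clay by the 2:1 spreading method:
Δσ = qBL/((B+z)(L+z)) = 271×1.7×1.7/((1.7+3.85)(1.7+3.85)) = 25.426 kPa
Final effective stress: σ'_f = σ'_0 + Δσ = 25.866 + 25.426 = 51.292 kPa.
Normally consolidated clay, so the full stress increment lies on the virgin compression line:
S_c = C_c·H/(1+e₀)·log₁₀(σ'_f/σ'_0) = 0.31×5.5/(1+1.22)×log₁₀(51.292/25.866)
    = 0.76802 × 0.29732 = 0.2283 m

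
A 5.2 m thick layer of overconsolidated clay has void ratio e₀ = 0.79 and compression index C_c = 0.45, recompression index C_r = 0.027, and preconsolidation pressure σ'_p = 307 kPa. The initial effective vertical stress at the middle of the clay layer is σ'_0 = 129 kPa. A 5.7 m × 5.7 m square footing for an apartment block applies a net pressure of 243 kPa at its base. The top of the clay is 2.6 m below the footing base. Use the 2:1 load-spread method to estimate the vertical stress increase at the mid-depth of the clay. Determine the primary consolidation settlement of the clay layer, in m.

S_c ≈ 0.0142 m

Mid-depth of clay below the footing base: z = 2.6 + 5.2/2 = 5.2 m.
Stress increase at mid-clay by the 2:1 spreading method:
Δσ = qBL/((B+z)(L+z)) = 243×5.7×5.7/((5.7+5.2)(5.7+5.2)) = 66.451 kPa
Final effective stress: σ'_f = 129 + 66.451 = 195.45 kPa.
σ'_f = 195.45 ≤ σ'_p = 307 kPa, so the clay remains overconsolidated and only the recompression index applies:
S_c = C_r·H/(1+e₀)·log₁₀(σ'_f/σ'_0) = 0.027×5.2/1.79×log₁₀(195.45/129)
    = 0.078435 × 0.18045 = 0.01415 m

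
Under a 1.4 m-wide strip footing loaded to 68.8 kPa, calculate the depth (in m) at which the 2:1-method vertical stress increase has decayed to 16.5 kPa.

z ≈ 4.44 m

2:1 spreading — at depth z the loaded area has grown by z in each plan dimension:
qB/(B+z) = Δσ_z ⇒ z = qB/Δσ_z − B = 68.8×1.4/16.5 − 1.4 = 4.438 m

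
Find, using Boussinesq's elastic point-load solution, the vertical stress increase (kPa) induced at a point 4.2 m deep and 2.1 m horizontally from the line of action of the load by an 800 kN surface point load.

Boussinesq vertical stress below a point load on an elastic half-space:
Δσ_z = 3P/(2πz²) · [1 + (r/z)²]^(−5/2)
r/z = 2.1/4.2 = 0.5; [1+(r/z)²]^(−5/2) = 0.57243.
Δσ_z = 3×800/(2π×4.2²) × 0.57243 = 21.654 × 0.57243 = 12.4 kPa

Δσ_z ≈ 12.4 kPa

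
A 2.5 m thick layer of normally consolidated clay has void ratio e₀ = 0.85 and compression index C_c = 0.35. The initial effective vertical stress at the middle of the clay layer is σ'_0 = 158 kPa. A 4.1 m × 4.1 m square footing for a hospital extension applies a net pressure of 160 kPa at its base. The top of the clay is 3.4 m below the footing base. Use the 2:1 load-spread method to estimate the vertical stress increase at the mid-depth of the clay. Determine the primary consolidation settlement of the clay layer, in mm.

Mid-depth of clay below the footing base: z = 3.4 + 2.5/2 = 4.65 m.
Stress increase at mid-clay by the 2:1 spreading method:
Δσ = qBL/((B+z)(L+z)) = 160×4.1×4.1/((4.1+4.65)(4.1+4.65)) = 35.129 kPa
Final effective stress: σ'_f = σ'_0 + Δσ = 158 + 35.129 = 193.13 kPa.
Normally consolidated clay, so the full stress increment lies on the virgin compression line:
S_c = C_c·H/(1+e₀)·log₁₀(σ'_f/σ'_0) = 0.35×2.5/(1+0.85)×log₁₀(193.13/158)
    = 0.47297 × 0.087193 = 0.04124 m

S_c ≈ 41.2 mm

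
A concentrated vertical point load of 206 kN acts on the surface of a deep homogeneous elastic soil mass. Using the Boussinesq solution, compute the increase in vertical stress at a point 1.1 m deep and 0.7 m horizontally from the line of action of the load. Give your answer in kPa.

Δσ_z ≈ 34.7 kPa

Boussinesq vertical stress below a point load on an elastic half-space:
Δσ_z = 3P/(2πz²) · [1 + (r/z)²]^(−5/2)
r/z = 0.7/1.1 = 0.63636; [1+(r/z)²]^(−5/2) = 0.42741.
Δσ_z = 3×206/(2π×1.1²) × 0.42741 = 81.287 × 0.42741 = 34.74 kPa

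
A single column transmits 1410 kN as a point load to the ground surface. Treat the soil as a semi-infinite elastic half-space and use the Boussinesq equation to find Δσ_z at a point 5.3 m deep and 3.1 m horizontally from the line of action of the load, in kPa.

Boussinesq vertical stress below a point load on an elastic half-space:
Δσ_z = 3P/(2πz²) · [1 + (r/z)²]^(−5/2)
r/z = 3.1/5.3 = 0.58491; [1+(r/z)²]^(−5/2) = 0.47921.
Δσ_z = 3×1410/(2π×5.3²) × 0.47921 = 23.967 × 0.47921 = 11.49 kPa

Δσ_z ≈ 11.5 kPa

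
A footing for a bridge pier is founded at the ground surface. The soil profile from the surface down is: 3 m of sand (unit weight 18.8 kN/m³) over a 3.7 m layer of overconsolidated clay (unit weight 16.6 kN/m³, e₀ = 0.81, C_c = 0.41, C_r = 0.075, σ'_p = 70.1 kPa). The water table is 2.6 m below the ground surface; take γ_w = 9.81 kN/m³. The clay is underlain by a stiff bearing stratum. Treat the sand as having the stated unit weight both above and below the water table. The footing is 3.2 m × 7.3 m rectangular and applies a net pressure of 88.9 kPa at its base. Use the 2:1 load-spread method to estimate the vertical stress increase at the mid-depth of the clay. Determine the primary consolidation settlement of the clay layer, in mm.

S_c ≈ 80.5 mm

Mid-depth of clay below the ground surface: z = 3 + 3.7/2 = 4.85 m.
Total vertical stress at mid-clay: σ_v = 18.8×3 + 16.6×1.85 = 87.11 kPa.
Pore pressure: u = 9.81×(4.85 − 2.6) = 22.073 kPa.
Initial effective stress: σ'_0 = σ_v − u = 87.11 − 22.073 = 65.037 kPa.
Stress increase at mid-clay by the 2:1 spreading method:
Δσ = qBL/((B+z)(L+z)) = 88.9×3.2×7.3/((3.2+4.85)(7.3+4.85)) = 21.233 kPa
Final effective stress: σ'_f = 65.037 + 21.233 = 86.27 kPa.
σ'_f = 86.27 > σ'_p = 70.1 kPa, so the stress path crosses the preconsolidation pressure — recompression up to σ'_p, then virgin compression beyond:
S_c = H/(1+e₀)·[C_r·log₁₀(σ'_p/σ'_0) + C_c·log₁₀(σ'_f/σ'_p)]
    = 3.7/1.81 × [0.075×log₁₀(70.1/65.037) + 0.41×log₁₀(86.27/70.1)]
    = 2.0442 × [0.0024418 + 0.036958] = 0.08054 m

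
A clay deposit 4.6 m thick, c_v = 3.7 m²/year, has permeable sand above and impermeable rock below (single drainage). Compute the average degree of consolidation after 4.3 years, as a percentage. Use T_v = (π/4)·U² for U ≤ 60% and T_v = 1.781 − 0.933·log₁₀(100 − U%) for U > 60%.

U ≈ 87.3 %

Drainage path length: H_d = H = 4.6 m (single drainage).
T_v = c_v·t/H_d² = 3.7×4.3/4.6² = 0.75189.
T_v = 0.75189 corresponds to the U > 60% branch:
U = 1 − 10^((1.781 − T_v)/0.933)/100 = 0.8732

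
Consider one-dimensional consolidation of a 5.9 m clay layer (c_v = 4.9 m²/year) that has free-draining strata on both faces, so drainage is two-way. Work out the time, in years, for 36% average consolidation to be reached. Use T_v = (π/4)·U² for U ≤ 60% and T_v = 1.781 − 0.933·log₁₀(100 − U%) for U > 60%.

Drainage path length: H_d = H/2 = 2.95 m (double drainage).
U ≤ 60%: T_v = (π/4)·U² = (π/4)×0.36² = 0.10179.
t = T_v·H_d²/c_v = 0.10179×2.95²/4.9 = 0.1808 years.

t ≈ 0.181 years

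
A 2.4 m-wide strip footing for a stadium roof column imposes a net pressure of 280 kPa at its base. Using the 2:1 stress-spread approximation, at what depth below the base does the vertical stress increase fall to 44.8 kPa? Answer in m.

2:1 spreading — at depth z the loaded area has grown by z in each plan dimension:
qB/(B+z) = Δσ_z ⇒ z = qB/Δσ_z − B = 280×2.4/44.8 − 2.4 = 12.6 m

z ≈ 12.6 m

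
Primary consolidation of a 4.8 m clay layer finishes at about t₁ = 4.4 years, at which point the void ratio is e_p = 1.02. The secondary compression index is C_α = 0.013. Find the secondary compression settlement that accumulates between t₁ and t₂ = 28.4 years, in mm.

Secondary compression: S_s = C_α·H/(1+e_p)·log₁₀(t₂/t₁)
S_s = 0.013×4.8/(1+1.02)×log₁₀(28.4/4.4)
    = 0.03089 × 0.8099 = 0.02502 m

S_s ≈ 25 mm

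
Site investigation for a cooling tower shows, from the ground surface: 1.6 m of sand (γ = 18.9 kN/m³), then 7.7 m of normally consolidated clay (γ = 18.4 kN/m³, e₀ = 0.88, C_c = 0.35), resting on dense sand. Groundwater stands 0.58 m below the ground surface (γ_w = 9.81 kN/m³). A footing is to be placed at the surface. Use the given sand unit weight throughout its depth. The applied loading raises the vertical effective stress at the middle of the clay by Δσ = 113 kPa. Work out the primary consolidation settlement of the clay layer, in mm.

Mid-depth of clay below the ground surface: z = 1.6 + 7.7/2 = 5.45 m.
Total vertical stress at mid-clay: σ_v = 18.9×1.6 + 18.4×3.85 = 101.08 kPa.
Pore pressure: u = 9.81×(5.45 − 0.58) = 47.775 kPa.
Initial effective stress: σ'_0 = σ_v − u = 101.08 − 47.775 = 53.305 kPa.
Final effective stress: σ'_f = σ'_0 + Δσ = 53.305 + 113 = 166.31 kPa.
Normally consolidated clay, so the full stress increment lies on the virgin compression line:
S_c = C_c·H/(1+e₀)·log₁₀(σ'_f/σ'_0) = 0.35×7.7/(1+0.88)×log₁₀(166.31/53.305)
    = 1.4335 × 0.49415 = 0.7084 m

S_c ≈ 708 mm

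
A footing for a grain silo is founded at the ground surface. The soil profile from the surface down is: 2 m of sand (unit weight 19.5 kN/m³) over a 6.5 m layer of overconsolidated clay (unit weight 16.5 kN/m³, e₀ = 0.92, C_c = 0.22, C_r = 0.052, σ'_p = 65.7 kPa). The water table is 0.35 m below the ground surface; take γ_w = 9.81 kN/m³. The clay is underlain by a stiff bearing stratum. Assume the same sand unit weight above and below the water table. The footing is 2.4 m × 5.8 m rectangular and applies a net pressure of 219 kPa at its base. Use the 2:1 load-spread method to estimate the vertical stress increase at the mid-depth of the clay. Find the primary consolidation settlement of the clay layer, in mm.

Mid-depth of clay below the ground surface: z = 2 + 6.5/2 = 5.25 m.
Total vertical stress at mid-clay: σ_v = 19.5×2 + 16.5×3.25 = 92.625 kPa.
Pore pressure: u = 9.81×(5.25 − 0.35) = 48.069 kPa.
Initial effective stress: σ'_0 = σ_v − u = 92.625 − 48.069 = 44.556 kPa.
Stress increase at mid-clay by the 2:1 spreading method:
Δσ = qBL/((B+z)(L+z)) = 219×2.4×5.8/((2.4+5.25)(5.8+5.25)) = 36.063 kPa
Final effective stress: σ'_f = 44.556 + 36.063 = 80.619 kPa.
σ'_f = 80.619 > σ'_p = 65.7 kPa, so the stress path crosses the preconsolidation pressure — recompression up to σ'_p, then virgin compression beyond:
S_c = H/(1+e₀)·[C_r·log₁₀(σ'_p/σ'_0) + C_c·log₁₀(σ'_f/σ'_p)]
    = 6.5/1.92 × [0.052×log₁₀(65.7/44.556) + 0.22×log₁₀(80.619/65.7)]
    = 3.3854 × [0.0087703 + 0.019552] = 0.09588 m

S_c ≈ 95.9 mm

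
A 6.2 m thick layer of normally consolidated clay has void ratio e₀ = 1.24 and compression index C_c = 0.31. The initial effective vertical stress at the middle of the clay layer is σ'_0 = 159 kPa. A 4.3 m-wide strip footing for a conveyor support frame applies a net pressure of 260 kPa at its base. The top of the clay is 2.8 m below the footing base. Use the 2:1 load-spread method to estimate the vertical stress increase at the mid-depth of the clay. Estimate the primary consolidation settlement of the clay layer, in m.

S_c ≈ 0.195 m

Mid-depth of clay below the footing base: z = 2.8 + 6.2/2 = 5.9 m.
Stress increase at mid-clay by the 2:1 spreading method:
Δσ = qB/(B+z) = 260×4.3/(4.3+5.9) = 109.61 kPa
Final effective stress: σ'_f = σ'_0 + Δσ = 159 + 109.61 = 268.61 kPa.
Normally consolidated clay, so the full stress increment lies on the virgin compression line:
S_c = C_c·H/(1+e₀)·log₁₀(σ'_f/σ'_0) = 0.31×6.2/(1+1.24)×log₁₀(268.61/159)
    = 0.85804 × 0.22773 = 0.1954 m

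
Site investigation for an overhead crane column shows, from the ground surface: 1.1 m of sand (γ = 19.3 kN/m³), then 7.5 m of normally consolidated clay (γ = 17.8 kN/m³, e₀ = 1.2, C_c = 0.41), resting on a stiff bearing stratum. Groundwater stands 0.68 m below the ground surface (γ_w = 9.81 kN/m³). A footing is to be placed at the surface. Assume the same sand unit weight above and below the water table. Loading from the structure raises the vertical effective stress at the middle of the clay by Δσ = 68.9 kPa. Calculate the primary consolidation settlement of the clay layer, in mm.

Mid-depth of clay below the ground surface: z = 1.1 + 7.5/2 = 4.85 m.
Total vertical stress at mid-clay: σ_v = 19.3×1.1 + 17.8×3.75 = 87.98 kPa.
Pore pressure: u = 9.81×(4.85 − 0.68) = 40.908 kPa.
Initial effective stress: σ'_0 = σ_v − u = 87.98 − 40.908 = 47.072 kPa.
Final effective stress: σ'_f = σ'_0 + Δσ = 47.072 + 68.9 = 115.97 kPa.
Normally consolidated clay, so the full stress increment lies on the virgin compression line:
S_c = C_c·H/(1+e₀)·log₁₀(σ'_f/σ'_0) = 0.41×7.5/(1+1.2)×log₁₀(115.97/47.072)
    = 1.3977 × 0.39158 = 0.5473 m

S_c ≈ 547 mm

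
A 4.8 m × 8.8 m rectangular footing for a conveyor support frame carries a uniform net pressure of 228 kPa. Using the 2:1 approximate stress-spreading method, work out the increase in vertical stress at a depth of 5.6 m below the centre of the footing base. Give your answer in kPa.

Δσ_z ≈ 64.3 kPa

By the 2:1 method the load spreads at 1 horizontal : 2 vertical, so at depth z the loaded area has grown by z in each plan dimension:
Δσ = qBL/((B+z)(L+z)) = 228×4.8×8.8/((4.8+5.6)(8.8+5.6)) = 64.308 kPa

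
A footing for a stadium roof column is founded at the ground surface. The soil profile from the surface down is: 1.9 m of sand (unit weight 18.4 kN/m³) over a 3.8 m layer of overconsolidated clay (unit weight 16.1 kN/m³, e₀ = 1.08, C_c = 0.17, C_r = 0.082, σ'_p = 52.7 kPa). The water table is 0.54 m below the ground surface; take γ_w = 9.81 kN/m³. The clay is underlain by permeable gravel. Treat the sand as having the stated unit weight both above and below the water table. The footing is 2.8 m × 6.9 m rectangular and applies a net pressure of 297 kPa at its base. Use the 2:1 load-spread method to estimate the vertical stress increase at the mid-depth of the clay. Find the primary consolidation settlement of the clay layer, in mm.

S_c ≈ 134 mm

Mid-depth of clay below the ground surface: z = 1.9 + 3.8/2 = 3.8 m.
Total vertical stress at mid-clay: σ_v = 18.4×1.9 + 16.1×1.9 = 65.55 kPa.
Pore pressure: u = 9.81×(3.8 − 0.54) = 31.981 kPa.
Initial effective stress: σ'_0 = σ_v − u = 65.55 − 31.981 = 33.569 kPa.
Stress increase at mid-clay by the 2:1 spreading method:
Δσ = qBL/((B+z)(L+z)) = 297×2.8×6.9/((2.8+3.8)(6.9+3.8)) = 81.252 kPa
Final effective stress: σ'_f = 33.569 + 81.252 = 114.82 kPa.
σ'_f = 114.82 > σ'_p = 52.7 kPa, so the stress path crosses the preconsolidation pressure — recompression up to σ'_p, then virgin compression beyond:
S_c = H/(1+e₀)·[C_r·log₁₀(σ'_p/σ'_0) + C_c·log₁₀(σ'_f/σ'_p)]
    = 3.8/2.08 × [0.082×log₁₀(52.7/33.569) + 0.17×log₁₀(114.82/52.7)]
    = 1.8269 × [0.016062 + 0.057495] = 0.1344 m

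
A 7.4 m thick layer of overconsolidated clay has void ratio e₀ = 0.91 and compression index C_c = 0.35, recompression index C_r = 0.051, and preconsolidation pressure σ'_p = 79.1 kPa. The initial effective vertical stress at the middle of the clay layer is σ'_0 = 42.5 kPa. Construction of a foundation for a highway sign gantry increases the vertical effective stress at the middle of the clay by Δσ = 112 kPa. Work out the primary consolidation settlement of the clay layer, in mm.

S_c ≈ 448 mm

Final effective stress: σ'_f = 42.5 + 112 = 154.5 kPa.
σ'_f = 154.5 > σ'_p = 79.1 kPa, so the stress path crosses the preconsolidation pressure — recompression up to σ'_p, then virgin compression beyond:
S_c = H/(1+e₀)·[C_r·log₁₀(σ'_p/σ'_0) + C_c·log₁₀(σ'_f/σ'_p)]
    = 7.4/1.91 × [0.051×log₁₀(79.1/42.5) + 0.35×log₁₀(154.5/79.1)]
    = 3.8743 × [0.013759 + 0.10176] = 0.4476 m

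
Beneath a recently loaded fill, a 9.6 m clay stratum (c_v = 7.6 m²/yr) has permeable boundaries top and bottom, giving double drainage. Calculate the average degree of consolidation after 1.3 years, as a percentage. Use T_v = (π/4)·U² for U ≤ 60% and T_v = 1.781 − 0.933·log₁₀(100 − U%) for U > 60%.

U ≈ 71.9 %

Drainage path length: H_d = H/2 = 4.8 m (double drainage).
T_v = c_v·t/H_d² = 7.6×1.3/4.8² = 0.42882.
T_v = 0.42882 corresponds to the U > 60% branch:
U = 1 − 10^((1.781 − T_v)/0.933)/100 = 0.7186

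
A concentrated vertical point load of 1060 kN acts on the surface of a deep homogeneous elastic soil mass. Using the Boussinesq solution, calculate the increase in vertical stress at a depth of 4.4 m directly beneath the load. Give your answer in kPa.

Boussinesq vertical stress below a point load on an elastic half-space:
Δσ_z = 3P/(2πz²) · [1 + (r/z)²]^(−5/2)
r/z = 0/4.4 = 0; [1+(r/z)²]^(−5/2) = 1.
Δσ_z = 3×1060/(2π×4.4²) × 1 = 26.142 × 1 = 26.14 kPa

Δσ_z ≈ 26.1 kPa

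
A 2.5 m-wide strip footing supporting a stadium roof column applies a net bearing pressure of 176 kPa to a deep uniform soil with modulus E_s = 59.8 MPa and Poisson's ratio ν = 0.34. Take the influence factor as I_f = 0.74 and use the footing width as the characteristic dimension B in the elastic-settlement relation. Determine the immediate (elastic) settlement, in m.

Immediate (elastic) settlement: S_e = q·B·(1−ν²)/E_s · I_f.
E_s = 59.8 MPa = 59800 kPa.
S_e = 176 × 2.5 × (1 − 0.34²) / 59800 × 0.74
    = 176 × 2.5 × 0.8844 / 59800 × 0.74
    = 0.004815 m

S_e ≈ 0.00482 m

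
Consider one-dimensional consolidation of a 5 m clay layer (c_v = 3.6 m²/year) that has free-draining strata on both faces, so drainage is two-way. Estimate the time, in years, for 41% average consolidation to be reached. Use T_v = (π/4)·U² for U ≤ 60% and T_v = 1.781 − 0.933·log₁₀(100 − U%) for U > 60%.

Drainage path length: H_d = H/2 = 2.5 m (double drainage).
U ≤ 60%: T_v = (π/4)·U² = (π/4)×0.41² = 0.13203.
t = T_v·H_d²/c_v = 0.13203×2.5²/3.6 = 0.2292 years.

t ≈ 0.229 years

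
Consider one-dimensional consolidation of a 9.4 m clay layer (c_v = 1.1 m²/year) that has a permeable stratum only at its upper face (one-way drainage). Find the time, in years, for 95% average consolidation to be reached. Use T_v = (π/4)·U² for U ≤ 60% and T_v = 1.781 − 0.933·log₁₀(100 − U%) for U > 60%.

Drainage path length: H_d = H = 9.4 m (single drainage).
U > 60%: T_v = 1.781 − 0.933·log₁₀(100 − 95) = 1.1289.
t = T_v·H_d²/c_v = 1.1289×9.4²/1.1 = 90.68 years.

t ≈ 90.7 years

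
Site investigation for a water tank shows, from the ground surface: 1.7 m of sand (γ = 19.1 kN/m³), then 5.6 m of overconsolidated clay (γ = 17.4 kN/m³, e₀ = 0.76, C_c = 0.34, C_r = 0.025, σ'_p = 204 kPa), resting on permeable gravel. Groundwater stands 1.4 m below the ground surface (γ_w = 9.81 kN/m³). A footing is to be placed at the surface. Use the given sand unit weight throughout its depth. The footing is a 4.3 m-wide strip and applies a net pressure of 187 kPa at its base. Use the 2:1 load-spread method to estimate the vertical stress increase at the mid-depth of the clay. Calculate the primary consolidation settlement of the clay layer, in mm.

S_c ≈ 35.6 mm

Mid-depth of clay below the ground surface: z = 1.7 + 5.6/2 = 4.5 m.
Total vertical stress at mid-clay: σ_v = 19.1×1.7 + 17.4×2.8 = 81.19 kPa.
Pore pressure: u = 9.81×(4.5 − 1.4) = 30.411 kPa.
Initial effective stress: σ'_0 = σ_v − u = 81.19 − 30.411 = 50.779 kPa.
Stress increase at mid-clay by the 2:1 spreading method:
Δσ = qB/(B+z) = 187×4.3/(4.3+4.5) = 91.375 kPa
Final effective stress: σ'_f = 50.779 + 91.375 = 142.15 kPa.
σ'_f = 142.15 ≤ σ'_p = 204 kPa, so the clay remains overconsolidated and only the recompression index applies:
S_c = C_r·H/(1+e₀)·log₁₀(σ'_f/σ'_0) = 0.025×5.6/1.76×log₁₀(142.15/50.779)
    = 0.079545 × 0.44706 = 0.03556 m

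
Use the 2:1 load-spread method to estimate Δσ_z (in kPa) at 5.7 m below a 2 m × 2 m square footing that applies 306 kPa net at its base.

Δσ_z ≈ 20.6 kPa

By the 2:1 method the load spreads at 1 horizontal : 2 vertical, so at depth z the loaded area has grown by z in each plan dimension:
Δσ = qBL/((B+z)(L+z)) = 306×2×2/((2+5.7)(2+5.7)) = 20.644 kPa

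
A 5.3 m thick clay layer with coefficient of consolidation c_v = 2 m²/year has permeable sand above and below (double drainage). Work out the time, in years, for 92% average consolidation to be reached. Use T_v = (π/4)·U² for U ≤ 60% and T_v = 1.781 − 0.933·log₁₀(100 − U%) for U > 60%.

Drainage path length: H_d = H/2 = 2.65 m (double drainage).
U > 60%: T_v = 1.781 − 0.933·log₁₀(100 − 92) = 0.93842.
t = T_v·H_d²/c_v = 0.93842×2.65²/2 = 3.295 years.

t ≈ 3.3 years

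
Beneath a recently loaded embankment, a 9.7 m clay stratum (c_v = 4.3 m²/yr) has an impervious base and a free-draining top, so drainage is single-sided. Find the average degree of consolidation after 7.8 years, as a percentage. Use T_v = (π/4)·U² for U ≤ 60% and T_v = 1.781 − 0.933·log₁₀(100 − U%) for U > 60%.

Drainage path length: H_d = H = 9.7 m (single drainage).
T_v = c_v·t/H_d² = 4.3×7.8/9.7² = 0.35647.
T_v = 0.35647 corresponds to the U > 60% branch:
U = 1 − 10^((1.781 − T_v)/0.933)/100 = 0.6636

U ≈ 66.4 %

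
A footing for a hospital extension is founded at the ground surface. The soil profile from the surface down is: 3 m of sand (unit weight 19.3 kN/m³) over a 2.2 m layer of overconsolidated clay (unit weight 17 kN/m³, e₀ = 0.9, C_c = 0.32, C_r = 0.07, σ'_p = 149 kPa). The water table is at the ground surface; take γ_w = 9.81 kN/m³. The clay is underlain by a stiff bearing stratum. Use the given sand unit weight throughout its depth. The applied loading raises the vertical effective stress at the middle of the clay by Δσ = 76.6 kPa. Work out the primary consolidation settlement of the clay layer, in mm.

S_c ≈ 39.9 mm

Mid-depth of clay below the ground surface: z = 3 + 2.2/2 = 4.1 m.
Total vertical stress at mid-clay: σ_v = 19.3×3 + 17×1.1 = 76.6 kPa.
Pore pressure: u = 9.81×(4.1 − 0) = 40.221 kPa.
Initial effective stress: σ'_0 = σ_v − u = 76.6 − 40.221 = 36.379 kPa.
Final effective stress: σ'_f = 36.379 + 76.6 = 112.98 kPa.
σ'_f = 112.98 ≤ σ'_p = 149 kPa, so the clay remains overconsolidated and only the recompression index applies:
S_c = C_r·H/(1+e₀)·log₁₀(σ'_f/σ'_0) = 0.07×2.2/1.9×log₁₀(112.98/36.379)
    = 0.081053 × 0.49215 = 0.03989 m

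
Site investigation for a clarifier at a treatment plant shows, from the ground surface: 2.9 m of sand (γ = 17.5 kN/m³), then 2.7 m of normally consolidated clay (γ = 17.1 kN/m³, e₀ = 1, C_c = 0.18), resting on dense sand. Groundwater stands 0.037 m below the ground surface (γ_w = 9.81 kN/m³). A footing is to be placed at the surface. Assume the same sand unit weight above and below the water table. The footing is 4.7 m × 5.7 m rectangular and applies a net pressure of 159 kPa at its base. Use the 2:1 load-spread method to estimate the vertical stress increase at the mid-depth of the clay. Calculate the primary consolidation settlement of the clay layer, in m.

S_c ≈ 0.0955 m

Mid-depth of clay below the ground surface: z = 2.9 + 2.7/2 = 4.25 m.
Total vertical stress at mid-clay: σ_v = 17.5×2.9 + 17.1×1.35 = 73.835 kPa.
Pore pressure: u = 9.81×(4.25 − 0.037) = 41.33 kPa.
Initial effective stress: σ'_0 = σ_v − u = 73.835 − 41.33 = 32.505 kPa.
Stress increase at mid-clay by the 2:1 spreading method:
Δσ = qBL/((B+z)(L+z)) = 159×4.7×5.7/((4.7+4.25)(5.7+4.25)) = 47.833 kPa
Final effective stress: σ'_f = σ'_0 + Δσ = 32.505 + 47.833 = 80.338 kPa.
Normally consolidated clay, so the full stress increment lies on the virgin compression line:
S_c = C_c·H/(1+e₀)·log₁₀(σ'_f/σ'_0) = 0.18×2.7/(1+1)×log₁₀(80.338/32.505)
    = 0.243 × 0.39297 = 0.09549 m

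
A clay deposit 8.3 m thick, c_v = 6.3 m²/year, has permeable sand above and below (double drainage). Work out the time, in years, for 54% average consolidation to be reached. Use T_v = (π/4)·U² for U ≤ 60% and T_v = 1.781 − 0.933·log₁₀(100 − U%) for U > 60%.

t ≈ 0.626 years

Drainage path length: H_d = H/2 = 4.15 m (double drainage).
U ≤ 60%: T_v = (π/4)·U² = (π/4)×0.54² = 0.22902.
t = T_v·H_d²/c_v = 0.22902×4.15²/6.3 = 0.6261 years.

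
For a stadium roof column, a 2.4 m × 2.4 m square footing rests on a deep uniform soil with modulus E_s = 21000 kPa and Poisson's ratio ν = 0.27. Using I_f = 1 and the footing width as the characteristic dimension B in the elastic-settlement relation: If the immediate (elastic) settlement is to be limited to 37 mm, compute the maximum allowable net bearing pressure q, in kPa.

S_e = q·B·(1−ν²)/E_s · I_f  ⇒  q = S_e·E_s / (B·(1−ν²)·I_f).
q = 0.037 × 21000 / (2.4 × 0.9271 × 1) = 349.2 kPa

q ≈ 349 kPa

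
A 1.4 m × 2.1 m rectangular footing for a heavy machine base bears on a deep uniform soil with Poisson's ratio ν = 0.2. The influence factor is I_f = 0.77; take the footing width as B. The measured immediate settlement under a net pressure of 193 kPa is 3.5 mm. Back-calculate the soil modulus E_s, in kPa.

S_e = q·B·(1−ν²)/E_s · I_f  ⇒  E_s = q·B·(1−ν²)·I_f / S_e.
E_s = 193 × 1.4 × 0.96 × 0.77 / 0.0035 = 57070 kPa

E_s ≈ 57100 kPa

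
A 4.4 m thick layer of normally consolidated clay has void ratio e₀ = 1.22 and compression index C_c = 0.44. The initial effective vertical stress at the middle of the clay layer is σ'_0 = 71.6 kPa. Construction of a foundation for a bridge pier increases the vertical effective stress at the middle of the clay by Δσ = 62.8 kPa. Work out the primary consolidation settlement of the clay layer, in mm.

Final effective stress: σ'_f = σ'_0 + Δσ = 71.6 + 62.8 = 134.4 kPa.
Normally consolidated clay, so the full stress increment lies on the virgin compression line:
S_c = C_c·H/(1+e₀)·log₁₀(σ'_f/σ'_0) = 0.44×4.4/(1+1.22)×log₁₀(134.4/71.6)
    = 0.87207 × 0.27349 = 0.2385 m

S_c ≈ 239 mm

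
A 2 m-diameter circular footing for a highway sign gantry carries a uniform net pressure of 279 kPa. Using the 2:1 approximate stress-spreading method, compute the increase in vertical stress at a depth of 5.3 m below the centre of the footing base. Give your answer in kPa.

Δσ_z ≈ 20.9 kPa

By the 2:1 method the load spreads at 1 horizontal : 2 vertical, so at depth z the loaded area has grown by z in each plan dimension:
Δσ ≈ qD²/(D+z)² = 279×2²/(2+5.3)² = 20.942 kPa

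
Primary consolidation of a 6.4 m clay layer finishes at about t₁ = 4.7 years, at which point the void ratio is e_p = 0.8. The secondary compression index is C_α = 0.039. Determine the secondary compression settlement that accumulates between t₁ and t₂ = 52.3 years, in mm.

S_s ≈ 145 mm

Secondary compression: S_s = C_α·H/(1+e_p)·log₁₀(t₂/t₁)
S_s = 0.039×6.4/(1+0.8)×log₁₀(52.3/4.7)
    = 0.1387 × 1.046 = 0.1451 m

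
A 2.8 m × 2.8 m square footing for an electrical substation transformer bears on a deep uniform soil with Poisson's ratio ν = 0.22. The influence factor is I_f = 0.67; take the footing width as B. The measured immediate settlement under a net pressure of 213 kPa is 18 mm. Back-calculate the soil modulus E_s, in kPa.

E_s ≈ 21100 kPa

S_e = q·B·(1−ν²)/E_s · I_f  ⇒  E_s = q·B·(1−ν²)·I_f / S_e.
E_s = 213 × 2.8 × 0.9516 × 0.67 / 0.018 = 21120 kPa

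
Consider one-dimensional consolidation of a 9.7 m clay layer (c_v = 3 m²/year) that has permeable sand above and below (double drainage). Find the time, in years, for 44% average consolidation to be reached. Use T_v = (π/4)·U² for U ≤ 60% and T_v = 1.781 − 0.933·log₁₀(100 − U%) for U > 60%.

t ≈ 1.19 years

Drainage path length: H_d = H/2 = 4.85 m (double drainage).
U ≤ 60%: T_v = (π/4)·U² = (π/4)×0.44² = 0.15205.
t = T_v·H_d²/c_v = 0.15205×4.85²/3 = 1.192 years.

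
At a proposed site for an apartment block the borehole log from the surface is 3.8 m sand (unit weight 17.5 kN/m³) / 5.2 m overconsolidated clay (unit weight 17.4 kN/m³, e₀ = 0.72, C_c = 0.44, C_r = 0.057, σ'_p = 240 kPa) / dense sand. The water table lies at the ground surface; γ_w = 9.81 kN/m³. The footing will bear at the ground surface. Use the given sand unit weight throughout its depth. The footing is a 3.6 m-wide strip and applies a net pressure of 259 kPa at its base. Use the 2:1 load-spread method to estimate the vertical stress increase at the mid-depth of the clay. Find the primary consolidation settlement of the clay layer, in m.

Mid-depth of clay below the ground surface: z = 3.8 + 5.2/2 = 6.4 m.
Total vertical stress at mid-clay: σ_v = 17.5×3.8 + 17.4×2.6 = 111.74 kPa.
Pore pressure: u = 9.81×(6.4 − 0) = 62.784 kPa.
Initial effective stress: σ'_0 = σ_v − u = 111.74 − 62.784 = 48.956 kPa.
Stress increase at mid-clay by the 2:1 spreading method:
Δσ = qB/(B+z) = 259×3.6/(3.6+6.4) = 93.24 kPa
Final effective stress: σ'_f = 48.956 + 93.24 = 142.2 kPa.
σ'_f = 142.2 ≤ σ'_p = 240 kPa, so the clay remains overconsolidated and only the recompression index applies:
S_c = C_r·H/(1+e₀)·log₁₀(σ'_f/σ'_0) = 0.057×5.2/1.72×log₁₀(142.2/48.956)
    = 0.17233 × 0.46309 = 0.0798 m

S_c ≈ 0.0798 m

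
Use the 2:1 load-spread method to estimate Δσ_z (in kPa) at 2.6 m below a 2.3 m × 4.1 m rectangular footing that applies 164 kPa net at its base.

Δσ_z ≈ 47.1 kPa

By the 2:1 method the load spreads at 1 horizontal : 2 vertical, so at depth z the loaded area has grown by z in each plan dimension:
Δσ = qBL/((B+z)(L+z)) = 164×2.3×4.1/((2.3+2.6)(4.1+2.6)) = 47.107 kPa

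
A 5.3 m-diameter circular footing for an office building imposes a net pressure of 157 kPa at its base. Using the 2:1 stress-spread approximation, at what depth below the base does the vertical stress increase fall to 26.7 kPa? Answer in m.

2:1 spreading — at depth z the loaded area has grown by z in each plan dimension:
qD²/(D+z)² = Δσ_z ⇒ z = D(√(q/Δσ_z) − 1) = 5.3×(√(157/26.7) − 1) = 7.552 m

z ≈ 7.55 m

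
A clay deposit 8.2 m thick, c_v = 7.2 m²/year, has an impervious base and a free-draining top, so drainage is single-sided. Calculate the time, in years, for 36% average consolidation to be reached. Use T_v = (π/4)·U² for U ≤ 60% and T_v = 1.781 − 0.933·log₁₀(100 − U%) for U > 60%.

Drainage path length: H_d = H = 8.2 m (single drainage).
U ≤ 60%: T_v = (π/4)·U² = (π/4)×0.36² = 0.10179.
t = T_v·H_d²/c_v = 0.10179×8.2²/7.2 = 0.9506 years.

t ≈ 0.951 years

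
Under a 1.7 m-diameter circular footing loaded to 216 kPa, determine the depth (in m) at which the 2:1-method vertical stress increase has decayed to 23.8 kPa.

2:1 spreading — at depth z the loaded area has grown by z in each plan dimension:
qD²/(D+z)² = Δσ_z ⇒ z = D(√(q/Δσ_z) − 1) = 1.7×(√(216/23.8) − 1) = 3.421 m

z ≈ 3.42 m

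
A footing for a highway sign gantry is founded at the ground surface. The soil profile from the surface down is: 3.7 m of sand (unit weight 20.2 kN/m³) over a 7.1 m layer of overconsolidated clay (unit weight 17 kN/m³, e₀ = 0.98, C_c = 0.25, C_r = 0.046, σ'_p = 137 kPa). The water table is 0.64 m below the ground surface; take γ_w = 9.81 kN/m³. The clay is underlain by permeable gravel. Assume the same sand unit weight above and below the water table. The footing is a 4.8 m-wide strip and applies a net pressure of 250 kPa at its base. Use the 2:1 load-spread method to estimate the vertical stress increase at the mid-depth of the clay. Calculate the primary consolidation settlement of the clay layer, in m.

Mid-depth of clay below the ground surface: z = 3.7 + 7.1/2 = 7.25 m.
Total vertical stress at mid-clay: σ_v = 20.2×3.7 + 17×3.55 = 135.09 kPa.
Pore pressure: u = 9.81×(7.25 − 0.64) = 64.844 kPa.
Initial effective stress: σ'_0 = σ_v − u = 135.09 − 64.844 = 70.246 kPa.
Stress increase at mid-clay by the 2:1 spreading method:
Δσ = qB/(B+z) = 250×4.8/(4.8+7.25) = 99.585 kPa
Final effective stress: σ'_f = 70.246 + 99.585 = 169.83 kPa.
σ'_f = 169.83 > σ'_p = 137 kPa, so the stress path crosses the preconsolidation pressure — recompression up to σ'_p, then virgin compression beyond:
S_c = H/(1+e₀)·[C_r·log₁₀(σ'_p/σ'_0) + C_c·log₁₀(σ'_f/σ'_p)]
    = 7.1/1.98 × [0.046×log₁₀(137/70.246) + 0.25×log₁₀(169.83/137)]
    = 3.5859 × [0.013345 + 0.023323] = 0.1315 m

S_c ≈ 0.131 m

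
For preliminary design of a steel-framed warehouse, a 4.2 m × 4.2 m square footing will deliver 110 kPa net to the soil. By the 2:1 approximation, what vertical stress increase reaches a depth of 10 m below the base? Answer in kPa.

Δσ_z ≈ 9.62 kPa

By the 2:1 method the load spreads at 1 horizontal : 2 vertical, so at depth z the loaded area has grown by z in each plan dimension:
Δσ = qBL/((B+z)(L+z)) = 110×4.2×4.2/((4.2+10)(4.2+10)) = 9.6231 kPa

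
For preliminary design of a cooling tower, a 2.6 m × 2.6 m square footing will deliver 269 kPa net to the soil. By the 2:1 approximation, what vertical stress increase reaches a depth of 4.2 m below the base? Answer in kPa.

By the 2:1 method the load spreads at 1 horizontal : 2 vertical, so at depth z the loaded area has grown by z in each plan dimension:
Δσ = qBL/((B+z)(L+z)) = 269×2.6×2.6/((2.6+4.2)(2.6+4.2)) = 39.326 kPa

Δσ_z ≈ 39.3 kPa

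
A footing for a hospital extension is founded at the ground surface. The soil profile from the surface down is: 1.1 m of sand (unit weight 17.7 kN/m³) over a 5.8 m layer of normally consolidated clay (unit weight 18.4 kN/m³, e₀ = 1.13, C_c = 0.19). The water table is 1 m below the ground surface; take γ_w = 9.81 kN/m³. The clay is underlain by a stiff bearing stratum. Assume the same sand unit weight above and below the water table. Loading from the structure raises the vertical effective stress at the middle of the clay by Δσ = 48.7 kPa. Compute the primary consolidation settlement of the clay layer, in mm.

S_c ≈ 169 mm

Mid-depth of clay below the ground surface: z = 1.1 + 5.8/2 = 4 m.
Total vertical stress at mid-clay: σ_v = 17.7×1.1 + 18.4×2.9 = 72.83 kPa.
Pore pressure: u = 9.81×(4 − 1) = 29.43 kPa.
Initial effective stress: σ'_0 = σ_v − u = 72.83 − 29.43 = 43.4 kPa.
Final effective stress: σ'_f = σ'_0 + Δσ = 43.4 + 48.7 = 92.1 kPa.
Normally consolidated clay, so the full stress increment lies on the virgin compression line:
S_c = C_c·H/(1+e₀)·log₁₀(σ'_f/σ'_0) = 0.19×5.8/(1+1.13)×log₁₀(92.1/43.4)
    = 0.51737 × 0.32677 = 0.1691 m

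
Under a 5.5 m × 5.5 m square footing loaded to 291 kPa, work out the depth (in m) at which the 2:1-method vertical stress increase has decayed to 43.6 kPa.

z ≈ 8.71 m

2:1 spreading — at depth z the loaded area has grown by z in each plan dimension:
qB²/(B+z)² = Δσ_z ⇒ z = B(√(q/Δσ_z) − 1) = 5.5×(√(291/43.6) − 1) = 8.709 m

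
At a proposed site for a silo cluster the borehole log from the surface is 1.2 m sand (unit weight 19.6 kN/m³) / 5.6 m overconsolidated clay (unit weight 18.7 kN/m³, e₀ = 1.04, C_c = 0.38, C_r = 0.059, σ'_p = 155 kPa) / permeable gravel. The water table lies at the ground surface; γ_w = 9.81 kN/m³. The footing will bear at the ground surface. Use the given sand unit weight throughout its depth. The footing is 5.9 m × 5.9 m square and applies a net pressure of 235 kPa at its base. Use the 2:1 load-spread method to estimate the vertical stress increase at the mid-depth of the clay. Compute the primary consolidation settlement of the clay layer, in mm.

S_c ≈ 83.5 mm

Mid-depth of clay below the ground surface: z = 1.2 + 5.6/2 = 4 m.
Total vertical stress at mid-clay: σ_v = 19.6×1.2 + 18.7×2.8 = 75.88 kPa.
Pore pressure: u = 9.81×(4 − 0) = 39.24 kPa.
Initial effective stress: σ'_0 = σ_v − u = 75.88 − 39.24 = 36.64 kPa.
Stress increase at mid-clay by the 2:1 spreading method:
Δσ = qBL/((B+z)(L+z)) = 235×5.9×5.9/((5.9+4)(5.9+4)) = 83.464 kPa
Final effective stress: σ'_f = 36.64 + 83.464 = 120.1 kPa.
σ'_f = 120.1 ≤ σ'_p = 155 kPa, so the clay remains overconsolidated and only the recompression index applies:
S_c = C_r·H/(1+e₀)·log₁₀(σ'_f/σ'_0) = 0.059×5.6/2.04×log₁₀(120.1/36.64)
    = 0.16196 × 0.51559 = 0.08351 m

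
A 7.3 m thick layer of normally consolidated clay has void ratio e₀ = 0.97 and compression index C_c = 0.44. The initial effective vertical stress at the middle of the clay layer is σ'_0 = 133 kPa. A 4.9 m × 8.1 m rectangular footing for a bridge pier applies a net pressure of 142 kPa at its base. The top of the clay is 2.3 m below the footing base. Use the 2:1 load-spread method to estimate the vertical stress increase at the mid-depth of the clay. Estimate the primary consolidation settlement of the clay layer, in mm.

S_c ≈ 174 mm

Mid-depth of clay below the footing base: z = 2.3 + 7.3/2 = 5.95 m.
Stress increase at mid-clay by the 2:1 spreading method:
Δσ = qBL/((B+z)(L+z)) = 142×4.9×8.1/((4.9+5.95)(8.1+5.95)) = 36.971 kPa
Final effective stress: σ'_f = σ'_0 + Δσ = 133 + 36.971 = 169.97 kPa.
Normally consolidated clay, so the full stress increment lies on the virgin compression line:
S_c = C_c·H/(1+e₀)·log₁₀(σ'_f/σ'_0) = 0.44×7.3/(1+0.97)×log₁₀(169.97/133)
    = 1.6305 × 0.10652 = 0.1737 m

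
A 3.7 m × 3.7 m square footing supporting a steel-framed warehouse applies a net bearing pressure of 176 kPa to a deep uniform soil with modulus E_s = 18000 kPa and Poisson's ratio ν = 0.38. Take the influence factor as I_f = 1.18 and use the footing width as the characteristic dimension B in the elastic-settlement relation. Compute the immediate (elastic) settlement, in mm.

S_e ≈ 36.5 mm

Immediate (elastic) settlement: S_e = q·B·(1−ν²)/E_s · I_f.
S_e = 176 × 3.7 × (1 − 0.38²) / 18000 × 1.18
    = 176 × 3.7 × 0.8556 / 18000 × 1.18
    = 0.03653 m = 36.53 mm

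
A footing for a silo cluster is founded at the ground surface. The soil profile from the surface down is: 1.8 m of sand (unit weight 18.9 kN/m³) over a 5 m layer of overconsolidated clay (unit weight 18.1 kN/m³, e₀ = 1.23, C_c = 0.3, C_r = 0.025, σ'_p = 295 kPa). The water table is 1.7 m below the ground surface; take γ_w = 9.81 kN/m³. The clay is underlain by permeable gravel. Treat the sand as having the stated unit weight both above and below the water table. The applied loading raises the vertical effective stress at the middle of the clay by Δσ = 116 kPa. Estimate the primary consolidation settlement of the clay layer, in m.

Mid-depth of clay below the ground surface: z = 1.8 + 5/2 = 4.3 m.
Total vertical stress at mid-clay: σ_v = 18.9×1.8 + 18.1×2.5 = 79.27 kPa.
Pore pressure: u = 9.81×(4.3 − 1.7) = 25.506 kPa.
Initial effective stress: σ'_0 = σ_v − u = 79.27 − 25.506 = 53.764 kPa.
Final effective stress: σ'_f = 53.764 + 116 = 169.76 kPa.
σ'_f = 169.76 ≤ σ'_p = 295 kPa, so the clay remains overconsolidated and only the recompression index applies:
S_c = C_r·H/(1+e₀)·log₁₀(σ'_f/σ'_0) = 0.025×5/2.23×log₁₀(169.76/53.764)
    = 0.056055 × 0.49934 = 0.02799 m

S_c ≈ 0.028 m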